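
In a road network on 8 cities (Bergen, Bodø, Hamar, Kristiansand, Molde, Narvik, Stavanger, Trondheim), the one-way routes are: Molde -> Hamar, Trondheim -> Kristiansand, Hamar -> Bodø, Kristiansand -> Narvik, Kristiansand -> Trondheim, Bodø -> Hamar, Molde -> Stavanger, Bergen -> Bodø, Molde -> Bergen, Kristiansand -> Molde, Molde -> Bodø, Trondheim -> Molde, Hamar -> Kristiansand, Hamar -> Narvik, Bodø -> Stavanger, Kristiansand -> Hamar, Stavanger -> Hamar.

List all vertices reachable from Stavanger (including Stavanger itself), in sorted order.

Start at Stavanger.
Its neighbours: Hamar.
Then their neighbours: Bodø, Kristiansand, Narvik.
Then next layer: Molde, Trondheim.
Then next layer: Bergen.
Every vertex is now reached.

Bergen, Bodø, Hamar, Kristiansand, Molde, Narvik, Stavanger, Trondheim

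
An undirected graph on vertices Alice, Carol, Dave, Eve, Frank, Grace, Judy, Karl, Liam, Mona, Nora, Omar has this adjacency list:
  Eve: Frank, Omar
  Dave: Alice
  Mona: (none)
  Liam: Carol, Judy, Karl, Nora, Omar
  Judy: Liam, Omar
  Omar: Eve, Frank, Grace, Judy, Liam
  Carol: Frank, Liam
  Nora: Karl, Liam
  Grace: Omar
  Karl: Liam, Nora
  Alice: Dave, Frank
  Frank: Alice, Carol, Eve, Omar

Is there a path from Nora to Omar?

Yes

Explore from Nora.
Distance 1: reach Karl, Liam.
Distance 2: reach Carol, Judy, Omar.
Found Omar.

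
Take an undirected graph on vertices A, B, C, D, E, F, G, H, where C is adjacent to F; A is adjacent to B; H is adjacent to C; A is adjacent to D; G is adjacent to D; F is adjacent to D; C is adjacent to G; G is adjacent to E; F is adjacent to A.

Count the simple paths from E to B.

4

E–G–C–F–A–B
E–G–C–F–D–A–B
E–G–D–A–B
E–G–D–F–A–B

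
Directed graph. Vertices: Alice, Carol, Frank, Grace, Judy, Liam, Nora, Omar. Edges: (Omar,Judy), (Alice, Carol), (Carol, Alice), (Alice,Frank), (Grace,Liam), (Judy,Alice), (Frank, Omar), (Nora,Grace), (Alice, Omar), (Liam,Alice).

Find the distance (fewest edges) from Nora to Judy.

Distance 0: Nora.
Distance 1: Grace.
Distance 2: Liam.
Distance 3: Alice.
Distance 4: Carol, Frank, Omar.
Distance 5: Judy — contains Judy.

5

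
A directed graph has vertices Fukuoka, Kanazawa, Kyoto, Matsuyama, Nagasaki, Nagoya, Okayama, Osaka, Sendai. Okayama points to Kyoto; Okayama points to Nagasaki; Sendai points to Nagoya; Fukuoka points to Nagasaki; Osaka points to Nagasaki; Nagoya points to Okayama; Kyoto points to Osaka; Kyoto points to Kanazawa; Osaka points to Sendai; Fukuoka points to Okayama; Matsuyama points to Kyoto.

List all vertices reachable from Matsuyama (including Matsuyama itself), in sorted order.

Kanazawa, Kyoto, Matsuyama, Nagasaki, Nagoya, Okayama, Osaka, Sendai

Start at Matsuyama.
Its neighbours: Kyoto.
Then their neighbours: Kanazawa, Osaka.
Then next layer: Nagasaki, Sendai.
Then next layer: Nagoya.
Then next layer: Okayama.
Nothing further is reachable.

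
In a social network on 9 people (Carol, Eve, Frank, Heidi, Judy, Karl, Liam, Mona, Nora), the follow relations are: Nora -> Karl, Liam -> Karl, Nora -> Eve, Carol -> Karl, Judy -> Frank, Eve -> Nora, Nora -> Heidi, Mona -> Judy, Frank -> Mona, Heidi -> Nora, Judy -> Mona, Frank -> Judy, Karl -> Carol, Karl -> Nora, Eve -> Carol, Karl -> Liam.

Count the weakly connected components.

2

From Carol: component {Carol, Eve, Heidi, Karl, Liam, Nora}.
From Frank: component {Frank, Judy, Mona}.
That's 2 components.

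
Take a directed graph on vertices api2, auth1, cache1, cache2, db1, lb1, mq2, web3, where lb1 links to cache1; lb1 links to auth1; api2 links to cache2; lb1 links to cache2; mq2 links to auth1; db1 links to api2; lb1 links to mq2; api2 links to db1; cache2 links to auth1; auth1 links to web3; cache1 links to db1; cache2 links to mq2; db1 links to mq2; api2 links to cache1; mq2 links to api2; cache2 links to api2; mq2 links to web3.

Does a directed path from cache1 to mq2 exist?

Yes

Explore from cache1.
Distance 1: reach db1.
Distance 2: reach api2, mq2.
Found mq2.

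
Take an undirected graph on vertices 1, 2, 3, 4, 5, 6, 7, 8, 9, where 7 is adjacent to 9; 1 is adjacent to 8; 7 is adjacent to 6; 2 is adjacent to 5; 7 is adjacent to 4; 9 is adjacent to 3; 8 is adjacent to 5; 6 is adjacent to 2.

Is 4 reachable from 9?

Yes

Explore from 9.
Distance 1: reach 3, 7.
Distance 2: reach 4, 6.
Found 4.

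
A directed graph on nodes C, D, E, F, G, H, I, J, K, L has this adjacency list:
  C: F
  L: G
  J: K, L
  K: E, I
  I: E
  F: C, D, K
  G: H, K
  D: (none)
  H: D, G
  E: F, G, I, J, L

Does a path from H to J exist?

Explore from H.
Distance 1: reach D, G.
Distance 2: reach K.
Distance 3: reach E, I.
Distance 4: reach F, J, L.
Found J.

Yes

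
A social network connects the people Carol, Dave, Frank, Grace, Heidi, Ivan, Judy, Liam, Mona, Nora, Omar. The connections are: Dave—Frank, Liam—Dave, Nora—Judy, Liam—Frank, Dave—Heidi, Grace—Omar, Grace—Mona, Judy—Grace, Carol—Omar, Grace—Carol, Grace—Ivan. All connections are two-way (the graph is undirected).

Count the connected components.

From Carol: component {Carol, Grace, Ivan, Judy, Mona, Nora, Omar}.
From Dave: component {Dave, Frank, Heidi, Liam}.
That's 2 components.

2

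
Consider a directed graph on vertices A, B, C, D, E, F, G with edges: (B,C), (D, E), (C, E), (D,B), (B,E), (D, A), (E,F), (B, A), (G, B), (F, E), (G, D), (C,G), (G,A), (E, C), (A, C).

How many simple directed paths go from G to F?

9

G→A→C→E→F
G→B→A→C→E→F
G→B→C→E→F
G→B→E→F
G→D→A→C→E→F
G→D→B→A→C→E→F
G→D→B→C→E→F
G→D→B→E→F
G→D→E→F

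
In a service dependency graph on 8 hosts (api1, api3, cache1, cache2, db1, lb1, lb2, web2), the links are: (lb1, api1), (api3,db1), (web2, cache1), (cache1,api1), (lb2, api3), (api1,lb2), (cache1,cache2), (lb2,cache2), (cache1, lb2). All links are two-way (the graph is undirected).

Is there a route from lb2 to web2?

Yes

Explore from lb2.
Distance 1: reach api1, api3, cache1, cache2.
Distance 2: reach db1, lb1, web2.
Found web2.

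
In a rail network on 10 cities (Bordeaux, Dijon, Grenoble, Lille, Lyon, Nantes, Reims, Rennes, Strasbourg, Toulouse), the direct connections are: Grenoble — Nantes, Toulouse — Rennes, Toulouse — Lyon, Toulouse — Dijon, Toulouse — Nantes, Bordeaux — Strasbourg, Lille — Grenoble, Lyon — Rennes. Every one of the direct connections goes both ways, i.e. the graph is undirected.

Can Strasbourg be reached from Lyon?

No

Explore from Lyon.
Distance 1: reach Rennes, Toulouse.
Distance 2: reach Dijon, Nantes.
Distance 3: reach Grenoble.
Distance 4: reach Lille.
The search is exhausted without reaching Strasbourg; it lies in a different component.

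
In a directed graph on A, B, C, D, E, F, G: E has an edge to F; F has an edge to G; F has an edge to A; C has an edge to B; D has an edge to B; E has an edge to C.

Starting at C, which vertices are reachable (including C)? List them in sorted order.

Start at C.
Its neighbours: B.
Nothing further is reachable.

B, C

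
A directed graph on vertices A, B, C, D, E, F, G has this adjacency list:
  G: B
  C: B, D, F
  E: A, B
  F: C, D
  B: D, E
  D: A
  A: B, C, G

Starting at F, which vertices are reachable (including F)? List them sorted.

A, B, C, D, E, F, G

Start at F.
Its neighbours: C, D.
Then their neighbours: A, B.
Then next layer: E, G.
Every vertex is now reached.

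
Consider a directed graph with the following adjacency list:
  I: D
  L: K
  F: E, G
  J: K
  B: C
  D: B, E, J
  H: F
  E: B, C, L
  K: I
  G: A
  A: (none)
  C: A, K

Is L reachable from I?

Explore from I.
Distance 1: reach D.
Distance 2: reach B, E, J.
Distance 3: reach C, K, L.
Found L.

Yes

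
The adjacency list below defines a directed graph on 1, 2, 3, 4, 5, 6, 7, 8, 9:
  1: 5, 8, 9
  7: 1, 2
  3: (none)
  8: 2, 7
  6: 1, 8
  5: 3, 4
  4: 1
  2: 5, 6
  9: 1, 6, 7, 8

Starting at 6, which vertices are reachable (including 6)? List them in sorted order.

1, 2, 3, 4, 5, 6, 7, 8, 9

Start at 6.
Its neighbours: 1, 8.
Then their neighbours: 2, 5, 7, 9.
Then next layer: 3, 4.
Every vertex is now reached.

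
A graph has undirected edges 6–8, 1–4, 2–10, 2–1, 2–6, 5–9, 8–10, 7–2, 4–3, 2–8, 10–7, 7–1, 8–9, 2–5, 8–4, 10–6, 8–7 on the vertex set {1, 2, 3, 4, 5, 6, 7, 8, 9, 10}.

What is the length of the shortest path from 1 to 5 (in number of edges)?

Distance 0: 1.
Distance 1: 2, 4, 7.
Distance 2: 3, 5, 6, 8, 10 — contains 5.

2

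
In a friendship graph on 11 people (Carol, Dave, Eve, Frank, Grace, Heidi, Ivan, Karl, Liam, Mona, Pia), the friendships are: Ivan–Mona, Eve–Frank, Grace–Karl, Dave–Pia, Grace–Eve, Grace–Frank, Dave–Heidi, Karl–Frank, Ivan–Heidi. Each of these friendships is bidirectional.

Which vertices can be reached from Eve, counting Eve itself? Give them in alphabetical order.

Start at Eve.
Its neighbours: Frank, Grace.
Then their neighbours: Karl.
Nothing further is reachable.

Eve, Frank, Grace, Karl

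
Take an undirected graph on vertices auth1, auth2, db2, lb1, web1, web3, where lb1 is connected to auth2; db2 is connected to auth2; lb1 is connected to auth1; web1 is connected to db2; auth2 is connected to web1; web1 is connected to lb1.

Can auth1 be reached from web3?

No

web3 has no edges, so nothing is reachable from it.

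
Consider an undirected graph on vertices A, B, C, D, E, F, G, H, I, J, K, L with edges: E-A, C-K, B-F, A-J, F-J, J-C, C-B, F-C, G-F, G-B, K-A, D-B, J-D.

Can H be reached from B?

Explore from B.
Distance 1: reach C, D, F, G.
Distance 2: reach J, K.
Distance 3: reach A.
Distance 4: reach E.
The search is exhausted without reaching H; it lies in a different component.

No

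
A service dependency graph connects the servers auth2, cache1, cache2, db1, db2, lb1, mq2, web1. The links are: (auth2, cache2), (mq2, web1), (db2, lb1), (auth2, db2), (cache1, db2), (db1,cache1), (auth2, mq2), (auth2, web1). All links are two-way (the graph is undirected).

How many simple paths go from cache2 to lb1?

1

cache2–auth2–db2–lb1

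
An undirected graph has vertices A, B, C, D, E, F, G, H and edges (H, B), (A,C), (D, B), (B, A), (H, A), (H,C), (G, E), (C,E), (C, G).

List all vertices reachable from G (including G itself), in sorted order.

A, B, C, D, E, G, H

Start at G.
Its neighbours: C, E.
Then their neighbours: A, H.
Then next layer: B.
Then next layer: D.
Nothing further is reachable.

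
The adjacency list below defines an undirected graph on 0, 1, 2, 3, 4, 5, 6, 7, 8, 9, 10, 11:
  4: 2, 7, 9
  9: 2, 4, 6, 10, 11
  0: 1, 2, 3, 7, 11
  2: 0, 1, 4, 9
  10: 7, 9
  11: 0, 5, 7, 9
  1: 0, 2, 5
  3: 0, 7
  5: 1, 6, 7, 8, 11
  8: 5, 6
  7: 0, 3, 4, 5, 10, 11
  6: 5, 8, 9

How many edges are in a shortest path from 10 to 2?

Distance 0: 10.
Distance 1: 7, 9.
Distance 2: 0, 2, 3, 4, 5, 6, 11 — contains 2.

2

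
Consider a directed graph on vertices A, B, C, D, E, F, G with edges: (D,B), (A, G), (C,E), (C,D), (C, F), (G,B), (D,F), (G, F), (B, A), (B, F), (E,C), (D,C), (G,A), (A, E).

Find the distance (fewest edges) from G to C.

Distance 0: G.
Distance 1: A, B, F.
Distance 2: E.
Distance 3: C — contains C.

3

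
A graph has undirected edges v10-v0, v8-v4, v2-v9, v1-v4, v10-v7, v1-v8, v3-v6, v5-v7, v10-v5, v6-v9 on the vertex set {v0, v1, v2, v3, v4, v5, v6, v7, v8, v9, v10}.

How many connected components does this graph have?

3

From v0: component {v0, v5, v7, v10}.
From v1: component {v1, v4, v8}.
From v2: component {v2, v3, v6, v9}.
That's 3 components.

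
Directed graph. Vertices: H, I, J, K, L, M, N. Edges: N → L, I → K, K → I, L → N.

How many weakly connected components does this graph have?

From H: component {H}.
From I: component {I, K}.
From J: component {J}.
From L: component {L, N}.
From M: component {M}.
That's 5 components.

5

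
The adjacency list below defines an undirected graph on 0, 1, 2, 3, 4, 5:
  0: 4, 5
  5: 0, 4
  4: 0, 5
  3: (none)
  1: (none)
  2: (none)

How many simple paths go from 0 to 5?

2

0–4–5
0–5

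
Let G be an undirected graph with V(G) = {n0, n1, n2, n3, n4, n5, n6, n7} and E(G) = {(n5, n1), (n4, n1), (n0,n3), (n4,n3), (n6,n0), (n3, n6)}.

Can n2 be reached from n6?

Explore from n6.
Distance 1: reach n0, n3.
Distance 2: reach n4.
Distance 3: reach n1.
Distance 4: reach n5.
The search is exhausted without reaching n2; it lies in a different component.

No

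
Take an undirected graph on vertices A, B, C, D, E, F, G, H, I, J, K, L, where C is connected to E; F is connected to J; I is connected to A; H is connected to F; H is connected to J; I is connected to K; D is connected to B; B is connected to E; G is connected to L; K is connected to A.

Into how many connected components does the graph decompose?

From A: component {A, I, K}.
From B: component {B, C, D, E}.
From F: component {F, H, J}.
From G: component {G, L}.
That's 4 components.

4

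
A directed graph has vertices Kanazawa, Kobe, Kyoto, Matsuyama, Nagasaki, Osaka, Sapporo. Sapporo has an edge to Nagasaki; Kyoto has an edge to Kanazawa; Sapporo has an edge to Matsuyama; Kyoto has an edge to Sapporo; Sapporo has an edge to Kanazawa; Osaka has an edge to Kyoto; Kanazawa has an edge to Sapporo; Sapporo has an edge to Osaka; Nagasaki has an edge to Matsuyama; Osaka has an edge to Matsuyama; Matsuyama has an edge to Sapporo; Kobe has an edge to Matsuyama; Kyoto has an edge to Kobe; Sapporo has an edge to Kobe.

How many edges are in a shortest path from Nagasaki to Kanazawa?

3

Distance 0: Nagasaki.
Distance 1: Matsuyama.
Distance 2: Sapporo.
Distance 3: Kanazawa, Kobe, Osaka — contains Kanazawa.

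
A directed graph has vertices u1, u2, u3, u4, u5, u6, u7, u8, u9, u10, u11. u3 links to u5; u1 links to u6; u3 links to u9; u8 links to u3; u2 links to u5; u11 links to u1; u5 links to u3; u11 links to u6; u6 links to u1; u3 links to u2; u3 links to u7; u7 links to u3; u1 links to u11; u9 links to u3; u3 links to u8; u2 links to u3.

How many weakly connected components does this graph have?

4

From u1: component {u1, u6, u11}.
From u2: component {u2, u3, u5, u7, u8, u9}.
From u4: component {u4}.
From u10: component {u10}.
That's 4 components.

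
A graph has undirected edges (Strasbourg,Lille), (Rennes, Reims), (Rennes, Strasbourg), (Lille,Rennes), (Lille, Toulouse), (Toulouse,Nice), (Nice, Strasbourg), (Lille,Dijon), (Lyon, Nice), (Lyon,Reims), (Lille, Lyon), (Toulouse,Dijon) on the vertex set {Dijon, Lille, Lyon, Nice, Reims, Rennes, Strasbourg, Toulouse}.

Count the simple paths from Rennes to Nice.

Rennes–Lille–Dijon–Toulouse–Nice
Rennes–Lille–Lyon–Nice
Rennes–Lille–Strasbourg–Nice
Rennes–Lille–Toulouse–Nice
Rennes–Reims–Lyon–Lille–Dijon–Toulouse–Nice
Rennes–Reims–Lyon–Lille–Strasbourg–Nice
Rennes–Reims–Lyon–Lille–Toulouse–Nice
Rennes–Reims–Lyon–Nice
Rennes–Strasbourg–Lille–Dijon–Toulouse–Nice
Rennes–Strasbourg–Lille–Lyon–Nice
Rennes–Strasbourg–Lille–Toulouse–Nice
Rennes–Strasbourg–Nice

12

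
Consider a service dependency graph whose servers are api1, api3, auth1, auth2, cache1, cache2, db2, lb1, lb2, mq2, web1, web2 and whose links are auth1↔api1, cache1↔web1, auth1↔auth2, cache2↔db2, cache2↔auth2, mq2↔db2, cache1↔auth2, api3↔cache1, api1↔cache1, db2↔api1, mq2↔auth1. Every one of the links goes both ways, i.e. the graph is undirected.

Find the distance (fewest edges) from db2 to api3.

Distance 0: db2.
Distance 1: api1, cache2, mq2.
Distance 2: auth1, auth2, cache1.
Distance 3: api3, web1 — contains api3.

3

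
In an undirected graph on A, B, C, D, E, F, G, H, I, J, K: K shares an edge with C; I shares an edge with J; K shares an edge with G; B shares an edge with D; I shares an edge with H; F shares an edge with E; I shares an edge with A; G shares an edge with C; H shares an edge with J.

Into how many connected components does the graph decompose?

4

From A: component {A, H, I, J}.
From B: component {B, D}.
From C: component {C, G, K}.
From E: component {E, F}.
That's 4 components.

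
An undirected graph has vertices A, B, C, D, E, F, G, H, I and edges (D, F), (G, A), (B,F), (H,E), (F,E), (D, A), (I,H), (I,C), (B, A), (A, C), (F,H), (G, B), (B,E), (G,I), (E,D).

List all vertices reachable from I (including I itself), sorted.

A, B, C, D, E, F, G, H, I

Start at I.
Its neighbours: C, G, H.
Then their neighbours: A, B, E, F.
Then next layer: D.
Every vertex is now reached.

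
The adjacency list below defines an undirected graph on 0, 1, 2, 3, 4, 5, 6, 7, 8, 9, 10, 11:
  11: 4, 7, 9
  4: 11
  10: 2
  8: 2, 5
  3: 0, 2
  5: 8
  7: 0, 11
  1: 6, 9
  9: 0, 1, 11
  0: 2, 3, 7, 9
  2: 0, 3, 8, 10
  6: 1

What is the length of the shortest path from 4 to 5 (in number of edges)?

6

Distance 0: 4.
Distance 1: 11.
Distance 2: 7, 9.
Distance 3: 0, 1.
Distance 4: 2, 3, 6.
Distance 5: 8, 10.
Distance 6: 5 — contains 5.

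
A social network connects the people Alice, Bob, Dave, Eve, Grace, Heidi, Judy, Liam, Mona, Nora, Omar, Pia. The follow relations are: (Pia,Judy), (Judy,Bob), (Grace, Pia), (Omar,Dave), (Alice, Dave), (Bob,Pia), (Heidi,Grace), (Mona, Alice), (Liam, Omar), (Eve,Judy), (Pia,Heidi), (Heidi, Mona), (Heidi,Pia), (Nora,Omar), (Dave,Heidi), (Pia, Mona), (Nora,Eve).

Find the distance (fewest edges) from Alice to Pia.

3

Distance 0: Alice.
Distance 1: Dave.
Distance 2: Heidi.
Distance 3: Grace, Mona, Pia — contains Pia.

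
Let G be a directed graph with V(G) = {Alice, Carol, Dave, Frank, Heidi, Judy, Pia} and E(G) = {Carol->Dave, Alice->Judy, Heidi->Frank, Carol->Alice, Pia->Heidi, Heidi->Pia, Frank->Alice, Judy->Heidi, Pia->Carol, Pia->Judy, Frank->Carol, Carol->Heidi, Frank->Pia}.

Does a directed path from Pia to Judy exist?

Yes

Explore from Pia.
Distance 1: reach Carol, Heidi, Judy.
Found Judy.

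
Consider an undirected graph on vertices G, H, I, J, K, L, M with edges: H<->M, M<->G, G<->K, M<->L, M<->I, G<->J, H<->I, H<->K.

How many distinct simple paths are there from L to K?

L–M–G–K
L–M–H–K
L–M–I–H–K

3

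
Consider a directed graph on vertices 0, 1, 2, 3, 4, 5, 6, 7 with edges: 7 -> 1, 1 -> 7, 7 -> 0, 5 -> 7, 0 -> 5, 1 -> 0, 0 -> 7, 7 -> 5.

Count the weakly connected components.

5

From 0: component {0, 1, 5, 7}.
From 2: component {2}.
From 3: component {3}.
From 4: component {4}.
From 6: component {6}.
That's 5 components.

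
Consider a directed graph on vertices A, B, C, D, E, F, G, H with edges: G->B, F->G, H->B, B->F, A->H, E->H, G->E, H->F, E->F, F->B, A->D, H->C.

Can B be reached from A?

Yes

Explore from A.
Distance 1: reach D, H.
Distance 2: reach B, C, F.
Found B.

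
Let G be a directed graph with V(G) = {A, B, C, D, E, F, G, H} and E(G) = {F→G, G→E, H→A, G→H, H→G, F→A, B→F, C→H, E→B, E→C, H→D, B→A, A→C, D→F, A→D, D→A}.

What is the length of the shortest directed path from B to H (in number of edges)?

Distance 0: B.
Distance 1: A, F.
Distance 2: C, D, G.
Distance 3: E, H — contains H.

3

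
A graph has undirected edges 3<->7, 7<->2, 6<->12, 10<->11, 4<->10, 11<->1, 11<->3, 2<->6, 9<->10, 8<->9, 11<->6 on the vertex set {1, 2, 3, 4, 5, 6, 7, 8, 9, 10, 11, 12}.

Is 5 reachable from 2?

Explore from 2.
Distance 1: reach 6, 7.
Distance 2: reach 3, 11, 12.
Distance 3: reach 1, 10.
Distance 4: reach 4, 9.
Distance 5: reach 8.
The search is exhausted without reaching 5; it lies in a different component.

No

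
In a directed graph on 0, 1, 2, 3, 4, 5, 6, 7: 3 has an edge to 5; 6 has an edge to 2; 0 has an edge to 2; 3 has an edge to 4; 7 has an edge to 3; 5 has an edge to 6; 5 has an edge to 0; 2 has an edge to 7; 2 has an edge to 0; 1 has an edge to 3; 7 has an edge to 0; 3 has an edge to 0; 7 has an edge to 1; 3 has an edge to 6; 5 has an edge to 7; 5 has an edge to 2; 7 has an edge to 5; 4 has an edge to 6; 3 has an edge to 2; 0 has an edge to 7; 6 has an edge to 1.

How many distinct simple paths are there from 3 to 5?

9

3→0→2→7→5
3→0→7→5
3→2→0→7→5
3→2→7→5
3→4→6→2→0→7→5
3→4→6→2→7→5
3→5
3→6→2→0→7→5
3→6→2→7→5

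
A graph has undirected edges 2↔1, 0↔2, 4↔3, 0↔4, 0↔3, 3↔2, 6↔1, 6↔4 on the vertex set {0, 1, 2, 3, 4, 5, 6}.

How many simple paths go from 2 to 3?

5

2–0–3
2–0–4–3
2–1–6–4–0–3
2–1–6–4–3
2–3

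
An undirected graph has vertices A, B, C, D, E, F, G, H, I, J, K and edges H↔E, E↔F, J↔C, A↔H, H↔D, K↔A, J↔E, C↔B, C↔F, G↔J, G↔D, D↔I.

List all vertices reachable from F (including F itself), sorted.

Start at F.
Its neighbours: C, E.
Then their neighbours: B, H, J.
Then next layer: A, D, G.
Then next layer: I, K.
Every vertex is now reached.

A, B, C, D, E, F, G, H, I, J, K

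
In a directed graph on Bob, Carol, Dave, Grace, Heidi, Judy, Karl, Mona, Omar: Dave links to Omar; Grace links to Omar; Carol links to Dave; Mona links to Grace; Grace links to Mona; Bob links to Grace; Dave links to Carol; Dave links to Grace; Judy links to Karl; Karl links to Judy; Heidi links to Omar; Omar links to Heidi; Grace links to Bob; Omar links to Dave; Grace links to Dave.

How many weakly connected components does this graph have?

From Bob: component {Bob, Carol, Dave, Grace, Heidi, Mona, Omar}.
From Judy: component {Judy, Karl}.
That's 2 components.

2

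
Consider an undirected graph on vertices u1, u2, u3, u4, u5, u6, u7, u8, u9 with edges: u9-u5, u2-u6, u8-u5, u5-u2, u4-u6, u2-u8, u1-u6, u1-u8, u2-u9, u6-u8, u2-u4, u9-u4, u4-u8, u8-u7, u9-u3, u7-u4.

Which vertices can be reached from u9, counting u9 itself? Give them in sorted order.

Start at u9.
Its neighbours: u2, u3, u4, u5.
Then their neighbours: u6, u7, u8.
Then next layer: u1.
Every vertex is now reached.

u1, u2, u3, u4, u5, u6, u7, u8, u9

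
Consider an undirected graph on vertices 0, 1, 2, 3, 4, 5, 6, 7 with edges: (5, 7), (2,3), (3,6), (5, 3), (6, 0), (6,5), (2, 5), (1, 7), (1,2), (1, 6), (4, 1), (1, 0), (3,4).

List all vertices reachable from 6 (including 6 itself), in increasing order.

0, 1, 2, 3, 4, 5, 6, 7

Start at 6.
Its neighbours: 0, 1, 3, 5.
Then their neighbours: 2, 4, 7.
Every vertex is now reached.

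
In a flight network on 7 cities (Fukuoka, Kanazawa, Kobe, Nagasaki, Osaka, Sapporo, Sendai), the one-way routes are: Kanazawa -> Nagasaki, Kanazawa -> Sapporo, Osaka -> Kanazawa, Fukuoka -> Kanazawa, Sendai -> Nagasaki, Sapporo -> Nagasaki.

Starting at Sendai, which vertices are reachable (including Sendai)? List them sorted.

Nagasaki, Sendai

Start at Sendai.
Its neighbours: Nagasaki.
Nothing further is reachable.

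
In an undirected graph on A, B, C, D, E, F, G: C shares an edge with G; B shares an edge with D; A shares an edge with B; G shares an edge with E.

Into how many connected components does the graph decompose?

From A: component {A, B, D}.
From C: component {C, E, G}.
From F: component {F}.
That's 3 components.

3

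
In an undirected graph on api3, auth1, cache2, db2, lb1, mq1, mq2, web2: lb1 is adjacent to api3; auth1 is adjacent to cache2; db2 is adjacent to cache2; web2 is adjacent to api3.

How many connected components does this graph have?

From api3: component {api3, lb1, web2}.
From auth1: component {auth1, cache2, db2}.
From mq1: component {mq1}.
From mq2: component {mq2}.
That's 4 components.

4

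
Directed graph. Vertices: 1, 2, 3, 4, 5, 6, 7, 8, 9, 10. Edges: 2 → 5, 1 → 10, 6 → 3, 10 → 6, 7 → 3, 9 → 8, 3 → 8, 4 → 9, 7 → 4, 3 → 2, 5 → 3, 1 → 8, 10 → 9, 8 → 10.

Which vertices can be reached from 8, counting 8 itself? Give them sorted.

Start at 8.
Its neighbours: 10.
Then their neighbours: 6, 9.
Then next layer: 3.
Then next layer: 2.
Then next layer: 5.
Nothing further is reachable.

2, 3, 5, 6, 8, 9, 10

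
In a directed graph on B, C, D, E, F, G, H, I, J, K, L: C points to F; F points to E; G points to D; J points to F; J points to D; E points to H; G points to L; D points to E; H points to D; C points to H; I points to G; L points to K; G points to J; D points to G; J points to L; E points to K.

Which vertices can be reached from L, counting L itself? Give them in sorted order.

Start at L.
Its neighbours: K.
Nothing further is reachable.

K, L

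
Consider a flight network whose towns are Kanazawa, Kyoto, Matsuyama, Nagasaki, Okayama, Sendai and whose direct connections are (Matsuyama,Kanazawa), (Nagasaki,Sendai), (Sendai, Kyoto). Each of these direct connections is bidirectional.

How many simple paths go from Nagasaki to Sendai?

1

Nagasaki–Sendai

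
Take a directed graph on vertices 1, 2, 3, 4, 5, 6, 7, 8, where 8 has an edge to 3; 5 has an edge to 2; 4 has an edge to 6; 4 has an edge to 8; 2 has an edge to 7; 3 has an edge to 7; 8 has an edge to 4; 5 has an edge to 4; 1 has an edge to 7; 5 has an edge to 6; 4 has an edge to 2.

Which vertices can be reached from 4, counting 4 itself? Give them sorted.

Start at 4.
Its neighbours: 2, 6, 8.
Then their neighbours: 3, 7.
Nothing further is reachable.

2, 3, 4, 6, 7, 8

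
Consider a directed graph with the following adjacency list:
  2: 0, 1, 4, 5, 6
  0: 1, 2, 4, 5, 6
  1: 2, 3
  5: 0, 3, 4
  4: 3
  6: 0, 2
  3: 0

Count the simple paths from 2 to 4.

10

2→0→4
2→0→5→4
2→1→3→0→4
2→1→3→0→5→4
2→4
2→5→0→4
2→5→3→0→4
2→5→4
2→6→0→4
2→6→0→5→4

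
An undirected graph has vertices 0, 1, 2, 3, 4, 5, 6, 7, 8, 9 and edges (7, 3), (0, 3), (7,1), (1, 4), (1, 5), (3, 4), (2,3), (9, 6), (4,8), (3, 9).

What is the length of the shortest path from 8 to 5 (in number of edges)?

3

Distance 0: 8.
Distance 1: 4.
Distance 2: 1, 3.
Distance 3: 0, 2, 5, 7, 9 — contains 5.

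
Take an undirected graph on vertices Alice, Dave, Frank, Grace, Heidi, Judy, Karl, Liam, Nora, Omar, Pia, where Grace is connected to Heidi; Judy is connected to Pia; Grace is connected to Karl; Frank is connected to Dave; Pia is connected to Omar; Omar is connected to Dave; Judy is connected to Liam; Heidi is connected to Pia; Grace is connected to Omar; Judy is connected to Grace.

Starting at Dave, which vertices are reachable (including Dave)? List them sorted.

Dave, Frank, Grace, Heidi, Judy, Karl, Liam, Omar, Pia

Start at Dave.
Its neighbours: Frank, Omar.
Then their neighbours: Grace, Pia.
Then next layer: Heidi, Judy, Karl.
Then next layer: Liam.
Nothing further is reachable.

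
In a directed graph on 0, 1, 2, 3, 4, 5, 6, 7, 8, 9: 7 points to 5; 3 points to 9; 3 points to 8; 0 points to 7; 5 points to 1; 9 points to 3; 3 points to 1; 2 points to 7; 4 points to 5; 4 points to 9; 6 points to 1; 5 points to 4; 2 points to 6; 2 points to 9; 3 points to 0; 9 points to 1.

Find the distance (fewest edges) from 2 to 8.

3

Distance 0: 2.
Distance 1: 6, 7, 9.
Distance 2: 1, 3, 5.
Distance 3: 0, 4, 8 — contains 8.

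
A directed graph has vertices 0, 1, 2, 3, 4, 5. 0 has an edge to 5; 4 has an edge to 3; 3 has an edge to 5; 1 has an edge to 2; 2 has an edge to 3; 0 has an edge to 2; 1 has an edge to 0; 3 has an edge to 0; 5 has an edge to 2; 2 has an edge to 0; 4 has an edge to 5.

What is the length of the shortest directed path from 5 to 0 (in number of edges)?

Distance 0: 5.
Distance 1: 2.
Distance 2: 0, 3 — contains 0.

2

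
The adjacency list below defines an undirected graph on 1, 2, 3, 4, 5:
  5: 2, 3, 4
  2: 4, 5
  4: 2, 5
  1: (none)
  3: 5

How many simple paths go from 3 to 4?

3–5–2–4
3–5–4

2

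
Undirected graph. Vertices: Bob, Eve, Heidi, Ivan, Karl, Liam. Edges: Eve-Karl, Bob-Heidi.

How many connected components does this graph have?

4

From Bob: component {Bob, Heidi}.
From Eve: component {Eve, Karl}.
From Ivan: component {Ivan}.
From Liam: component {Liam}.
That's 4 components.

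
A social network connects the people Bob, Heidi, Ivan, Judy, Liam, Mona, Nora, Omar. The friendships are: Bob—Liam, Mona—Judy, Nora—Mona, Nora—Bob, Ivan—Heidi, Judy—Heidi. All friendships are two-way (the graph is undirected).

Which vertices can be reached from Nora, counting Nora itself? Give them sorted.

Start at Nora.
Its neighbours: Bob, Mona.
Then their neighbours: Judy, Liam.
Then next layer: Heidi.
Then next layer: Ivan.
Nothing further is reachable.

Bob, Heidi, Ivan, Judy, Liam, Mona, Nora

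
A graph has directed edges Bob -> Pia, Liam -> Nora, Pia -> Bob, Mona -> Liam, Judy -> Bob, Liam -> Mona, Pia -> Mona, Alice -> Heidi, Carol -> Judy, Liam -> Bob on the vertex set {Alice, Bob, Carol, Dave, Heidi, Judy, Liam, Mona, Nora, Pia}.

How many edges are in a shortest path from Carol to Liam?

Distance 0: Carol.
Distance 1: Judy.
Distance 2: Bob.
Distance 3: Pia.
Distance 4: Mona.
Distance 5: Liam — contains Liam.

5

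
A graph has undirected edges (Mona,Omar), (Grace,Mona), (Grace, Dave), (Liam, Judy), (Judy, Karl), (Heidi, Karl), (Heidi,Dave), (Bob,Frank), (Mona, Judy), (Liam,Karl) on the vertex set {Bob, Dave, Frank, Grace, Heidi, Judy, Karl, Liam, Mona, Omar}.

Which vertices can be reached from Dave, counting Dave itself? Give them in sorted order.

Dave, Grace, Heidi, Judy, Karl, Liam, Mona, Omar

Start at Dave.
Its neighbours: Grace, Heidi.
Then their neighbours: Karl, Mona.
Then next layer: Judy, Liam, Omar.
Nothing further is reachable.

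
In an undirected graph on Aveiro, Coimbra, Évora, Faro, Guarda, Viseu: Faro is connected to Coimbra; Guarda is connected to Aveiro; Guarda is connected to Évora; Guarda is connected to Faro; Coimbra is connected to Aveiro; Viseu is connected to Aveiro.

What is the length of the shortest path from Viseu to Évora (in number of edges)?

Distance 0: Viseu.
Distance 1: Aveiro.
Distance 2: Coimbra, Guarda.
Distance 3: Évora, Faro — contains Évora.

3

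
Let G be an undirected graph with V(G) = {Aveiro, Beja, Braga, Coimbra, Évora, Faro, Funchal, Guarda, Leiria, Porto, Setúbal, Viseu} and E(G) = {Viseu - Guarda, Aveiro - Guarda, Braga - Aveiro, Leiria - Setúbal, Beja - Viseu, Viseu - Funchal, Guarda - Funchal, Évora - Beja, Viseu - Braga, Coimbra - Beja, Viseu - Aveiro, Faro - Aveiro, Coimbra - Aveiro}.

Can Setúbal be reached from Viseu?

No

Explore from Viseu.
Distance 1: reach Aveiro, Beja, Braga, Funchal, Guarda.
Distance 2: reach Coimbra, Évora, Faro.
The search is exhausted without reaching Setúbal; it lies in a different component.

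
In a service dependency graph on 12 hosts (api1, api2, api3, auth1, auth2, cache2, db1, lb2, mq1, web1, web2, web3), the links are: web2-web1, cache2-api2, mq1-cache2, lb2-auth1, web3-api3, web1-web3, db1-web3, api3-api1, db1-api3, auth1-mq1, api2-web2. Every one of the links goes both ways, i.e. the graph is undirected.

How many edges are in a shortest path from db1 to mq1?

6

Distance 0: db1.
Distance 1: api3, web3.
Distance 2: api1, web1.
Distance 3: web2.
Distance 4: api2.
Distance 5: cache2.
Distance 6: mq1 — contains mq1.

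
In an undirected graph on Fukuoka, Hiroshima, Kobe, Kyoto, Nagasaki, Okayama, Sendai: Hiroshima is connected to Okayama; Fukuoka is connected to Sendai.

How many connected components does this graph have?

From Fukuoka: component {Fukuoka, Sendai}.
From Hiroshima: component {Hiroshima, Okayama}.
From Kobe: component {Kobe}.
From Kyoto: component {Kyoto}.
From Nagasaki: component {Nagasaki}.
That's 5 components.

5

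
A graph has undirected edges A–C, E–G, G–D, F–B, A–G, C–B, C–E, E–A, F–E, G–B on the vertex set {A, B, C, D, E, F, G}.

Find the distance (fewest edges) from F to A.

Distance 0: F.
Distance 1: B, E.
Distance 2: A, C, G — contains A.

2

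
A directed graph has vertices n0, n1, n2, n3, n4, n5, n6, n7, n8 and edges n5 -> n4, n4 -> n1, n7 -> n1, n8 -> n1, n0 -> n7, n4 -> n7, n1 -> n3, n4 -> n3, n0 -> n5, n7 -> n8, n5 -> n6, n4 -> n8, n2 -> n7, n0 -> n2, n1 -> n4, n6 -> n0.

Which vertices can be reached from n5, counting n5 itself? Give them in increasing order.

n0, n1, n2, n3, n4, n5, n6, n7, n8

Start at n5.
Its neighbours: n4, n6.
Then their neighbours: n0, n1, n3, n7, n8.
Then next layer: n2.
Every vertex is now reached.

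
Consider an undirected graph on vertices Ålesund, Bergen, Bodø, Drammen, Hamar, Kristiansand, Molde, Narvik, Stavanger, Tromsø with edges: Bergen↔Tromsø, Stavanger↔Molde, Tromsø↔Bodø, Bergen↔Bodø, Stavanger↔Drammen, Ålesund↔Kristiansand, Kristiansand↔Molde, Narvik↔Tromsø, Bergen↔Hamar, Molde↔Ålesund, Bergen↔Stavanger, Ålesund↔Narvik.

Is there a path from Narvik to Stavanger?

Yes

Explore from Narvik.
Distance 1: reach Ålesund, Tromsø.
Distance 2: reach Bergen, Bodø, Kristiansand, Molde.
Distance 3: reach Hamar, Stavanger.
Found Stavanger.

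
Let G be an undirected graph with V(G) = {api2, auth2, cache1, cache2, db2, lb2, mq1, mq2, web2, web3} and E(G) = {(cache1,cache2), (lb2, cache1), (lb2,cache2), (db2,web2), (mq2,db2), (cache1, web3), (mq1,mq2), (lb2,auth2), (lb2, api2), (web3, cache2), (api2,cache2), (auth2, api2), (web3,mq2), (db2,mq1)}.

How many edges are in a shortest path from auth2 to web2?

6

Distance 0: auth2.
Distance 1: api2, lb2.
Distance 2: cache1, cache2.
Distance 3: web3.
Distance 4: mq2.
Distance 5: db2, mq1.
Distance 6: web2 — contains web2.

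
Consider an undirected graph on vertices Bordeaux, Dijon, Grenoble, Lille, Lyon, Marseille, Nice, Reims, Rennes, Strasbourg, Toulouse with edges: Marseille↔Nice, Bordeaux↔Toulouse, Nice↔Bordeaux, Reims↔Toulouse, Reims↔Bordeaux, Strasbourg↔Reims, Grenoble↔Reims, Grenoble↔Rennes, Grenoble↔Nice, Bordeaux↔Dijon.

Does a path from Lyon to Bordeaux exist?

No

Lyon has no edges, so nothing is reachable from it.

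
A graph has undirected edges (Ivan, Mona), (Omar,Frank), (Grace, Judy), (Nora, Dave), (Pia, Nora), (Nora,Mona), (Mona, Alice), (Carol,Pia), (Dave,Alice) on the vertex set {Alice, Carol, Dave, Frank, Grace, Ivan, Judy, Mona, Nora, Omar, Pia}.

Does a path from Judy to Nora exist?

No

Explore from Judy.
Distance 1: reach Grace.
The search is exhausted without reaching Nora; it lies in a different component.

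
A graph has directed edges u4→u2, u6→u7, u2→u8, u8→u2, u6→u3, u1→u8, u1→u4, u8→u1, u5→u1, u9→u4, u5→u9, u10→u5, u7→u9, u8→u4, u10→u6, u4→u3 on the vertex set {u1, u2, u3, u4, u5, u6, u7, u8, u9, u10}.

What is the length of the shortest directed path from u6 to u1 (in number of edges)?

6

Distance 0: u6.
Distance 1: u3, u7.
Distance 2: u9.
Distance 3: u4.
Distance 4: u2.
Distance 5: u8.
Distance 6: u1 — contains u1.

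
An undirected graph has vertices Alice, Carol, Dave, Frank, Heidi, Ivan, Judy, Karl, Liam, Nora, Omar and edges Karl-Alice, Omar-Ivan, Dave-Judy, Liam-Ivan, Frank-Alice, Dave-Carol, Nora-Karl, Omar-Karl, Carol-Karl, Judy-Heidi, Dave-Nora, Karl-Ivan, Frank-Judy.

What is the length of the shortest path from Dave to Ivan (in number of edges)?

3

Distance 0: Dave.
Distance 1: Carol, Judy, Nora.
Distance 2: Frank, Heidi, Karl.
Distance 3: Alice, Ivan, Omar — contains Ivan.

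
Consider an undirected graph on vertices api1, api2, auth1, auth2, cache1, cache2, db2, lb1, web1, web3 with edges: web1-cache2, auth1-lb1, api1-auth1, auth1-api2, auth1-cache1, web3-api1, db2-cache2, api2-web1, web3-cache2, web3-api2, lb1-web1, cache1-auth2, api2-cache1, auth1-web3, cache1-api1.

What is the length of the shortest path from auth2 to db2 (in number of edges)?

5

Distance 0: auth2.
Distance 1: cache1.
Distance 2: api1, api2, auth1.
Distance 3: lb1, web1, web3.
Distance 4: cache2.
Distance 5: db2 — contains db2.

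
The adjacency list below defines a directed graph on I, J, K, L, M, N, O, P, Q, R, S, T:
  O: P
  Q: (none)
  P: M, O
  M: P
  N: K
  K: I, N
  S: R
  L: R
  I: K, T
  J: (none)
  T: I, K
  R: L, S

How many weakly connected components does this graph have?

5

From I: component {I, K, N, T}.
From J: component {J}.
From L: component {L, R, S}.
From M: component {M, O, P}.
From Q: component {Q}.
That's 5 components.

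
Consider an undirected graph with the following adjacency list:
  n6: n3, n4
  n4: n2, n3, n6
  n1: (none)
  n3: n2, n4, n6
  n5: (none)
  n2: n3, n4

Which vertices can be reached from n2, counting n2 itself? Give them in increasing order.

n2, n3, n4, n6

Start at n2.
Its neighbours: n3, n4.
Then their neighbours: n6.
Nothing further is reachable.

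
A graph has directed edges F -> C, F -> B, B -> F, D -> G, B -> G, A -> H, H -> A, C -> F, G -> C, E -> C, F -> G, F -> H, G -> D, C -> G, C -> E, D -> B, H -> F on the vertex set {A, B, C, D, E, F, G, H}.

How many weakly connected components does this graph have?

1

From A: component {A, B, C, D, E, F, G, H}.
That's 1 component.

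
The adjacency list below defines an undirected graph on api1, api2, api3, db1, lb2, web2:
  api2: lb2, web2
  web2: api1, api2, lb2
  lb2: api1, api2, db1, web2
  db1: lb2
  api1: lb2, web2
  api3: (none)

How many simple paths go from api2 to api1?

api2–lb2–api1
api2–lb2–web2–api1
api2–web2–api1
api2–web2–lb2–api1

4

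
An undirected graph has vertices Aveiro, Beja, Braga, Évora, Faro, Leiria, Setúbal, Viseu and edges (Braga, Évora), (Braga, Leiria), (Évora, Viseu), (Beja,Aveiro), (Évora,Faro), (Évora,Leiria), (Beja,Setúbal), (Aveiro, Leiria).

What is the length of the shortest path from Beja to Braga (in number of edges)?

Distance 0: Beja.
Distance 1: Aveiro, Setúbal.
Distance 2: Leiria.
Distance 3: Braga, Évora — contains Braga.

3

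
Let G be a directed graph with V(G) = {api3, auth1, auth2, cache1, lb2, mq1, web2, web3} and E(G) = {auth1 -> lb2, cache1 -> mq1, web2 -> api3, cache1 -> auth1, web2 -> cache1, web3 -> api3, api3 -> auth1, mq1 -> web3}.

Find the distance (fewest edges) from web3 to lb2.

3

Distance 0: web3.
Distance 1: api3.
Distance 2: auth1.
Distance 3: lb2 — contains lb2.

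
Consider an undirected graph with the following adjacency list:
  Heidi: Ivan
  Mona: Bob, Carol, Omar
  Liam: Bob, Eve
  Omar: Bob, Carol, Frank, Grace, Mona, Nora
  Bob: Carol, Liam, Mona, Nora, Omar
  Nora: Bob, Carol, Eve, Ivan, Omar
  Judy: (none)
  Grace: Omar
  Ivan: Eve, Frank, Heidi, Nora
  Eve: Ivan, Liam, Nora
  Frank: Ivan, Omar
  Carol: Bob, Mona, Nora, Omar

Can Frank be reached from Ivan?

Yes

Explore from Ivan.
Distance 1: reach Eve, Frank, Heidi, Nora.
Found Frank.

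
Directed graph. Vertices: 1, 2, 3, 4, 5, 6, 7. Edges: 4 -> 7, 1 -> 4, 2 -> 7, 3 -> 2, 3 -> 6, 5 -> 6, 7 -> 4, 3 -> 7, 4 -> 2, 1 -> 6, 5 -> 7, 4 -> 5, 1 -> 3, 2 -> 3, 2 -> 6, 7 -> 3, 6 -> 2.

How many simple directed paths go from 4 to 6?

8

4→2→3→6
4→2→6
4→2→7→3→6
4→5→6
4→5→7→3→2→6
4→5→7→3→6
4→7→3→2→6
4→7→3→6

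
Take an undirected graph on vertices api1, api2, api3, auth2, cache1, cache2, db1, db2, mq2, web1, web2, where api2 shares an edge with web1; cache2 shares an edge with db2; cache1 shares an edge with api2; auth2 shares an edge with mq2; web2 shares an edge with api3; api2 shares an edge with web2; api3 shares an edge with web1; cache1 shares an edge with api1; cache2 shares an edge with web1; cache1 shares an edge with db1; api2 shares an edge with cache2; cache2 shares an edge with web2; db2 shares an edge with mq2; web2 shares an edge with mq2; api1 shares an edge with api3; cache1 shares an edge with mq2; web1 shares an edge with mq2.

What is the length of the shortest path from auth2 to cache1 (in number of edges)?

Distance 0: auth2.
Distance 1: mq2.
Distance 2: cache1, db2, web1, web2 — contains cache1.

2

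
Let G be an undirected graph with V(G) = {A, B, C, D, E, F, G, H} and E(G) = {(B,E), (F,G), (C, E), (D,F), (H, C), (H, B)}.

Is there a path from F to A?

Explore from F.
Distance 1: reach D, G.
The search is exhausted without reaching A; it lies in a different component.

No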